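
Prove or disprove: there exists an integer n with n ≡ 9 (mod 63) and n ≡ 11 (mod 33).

Reduce both congruences modulo 3, which divides 63 and 33: they say n ≡ 9 (mod 3) and n ≡ 11 (mod 3).
These are incompatible: 9 − 11 = -2 is not divisible by 3.
Therefore no such n exists.

No such integer exists.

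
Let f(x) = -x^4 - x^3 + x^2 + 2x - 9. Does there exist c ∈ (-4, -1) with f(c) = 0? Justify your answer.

f(-4) = -193 and f(-1) = -10, both negative, so a sign-change argument is unavailable; we show f keeps this sign on the whole interval.
Shift to the endpoint -1: with x = -1 − u (0 < u < 3), one computes f(-1 − u) = -u^4 - 3u^3 - 2u^2 - u - 10.
All 5 nonzero coefficients of this polynomial in u are negative; hence for u > 0 the value is a sum of negative terms (the constant -10 among them).
So f is strictly negative on (-4, -1); no root exists in the interval.

No.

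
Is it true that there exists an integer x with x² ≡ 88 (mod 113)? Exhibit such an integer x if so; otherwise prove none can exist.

x = 38 works: 38² = 1444, and 1444 − 88 = 1356 = 12·113.

x = 38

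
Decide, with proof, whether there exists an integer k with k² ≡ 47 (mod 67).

k = 28 works: 28² = 784, and 784 − 47 = 737 = 11·67.

k = 28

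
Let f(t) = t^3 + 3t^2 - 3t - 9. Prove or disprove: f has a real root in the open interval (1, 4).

f(1) = -8 and f(4) = 91, which have opposite signs.
Since f is a polynomial it is continuous on [1, 4].
By the Intermediate Value Theorem f must vanish at some point of (1, 4).

Such a root exists.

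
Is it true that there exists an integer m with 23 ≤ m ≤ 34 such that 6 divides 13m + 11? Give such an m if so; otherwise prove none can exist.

For m = 23, 24 the values 310, 323 are not multiples of 6. m = 25 works, since 13·25 + 11 = 336 = 56·6.

m = 25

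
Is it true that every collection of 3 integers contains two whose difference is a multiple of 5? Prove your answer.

Try 3 consecutive integers, 2, 3, 4. Their remainders mod 5 are 2, 3, 4 — pairwise different, as any 3 ≤ 5 consecutive integers have distinct residues.
Any two of them differ by at most 2 < 5 and by at least 1, so no difference is a multiple of 5.

No; for instance {2, 3, 4} is a counterexample.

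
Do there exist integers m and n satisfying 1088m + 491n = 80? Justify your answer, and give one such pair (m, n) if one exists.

m = 325, n = -720

1088 and 491 are coprime, so 1088m + 491n ranges over all of ℤ.
Euclidean algorithm: 1088 = 2·491 + 106, 491 = 4·106 + 67, 106 = 1·67 + 39, 67 = 1·39 + 28, 39 = 1·28 + 11, 28 = 2·11 + 6, 11 = 1·6 + 5, 6 = 1·5 + 1, 5 = 5·1 + 0.
Working back up the chain: 1 = 6 − 1·5 = 6 − (11 − 1·6) = −11 + 2·6 = −11 + 2·(28 − 2·11) = 2·28 − 5·11 = 2·28 − 5·(39 − 1·28) = −5·39 + 7·28 = −5·39 + 7·(67 − 1·39) = 7·67 − 12·39 = 7·67 − 12·(106 − 1·67) = −12·106 + 19·67 = −12·106 + 19·(491 − 4·106) = 19·491 − 88·106 = 19·491 − 88·(1088 − 2·491) = −88·1088 + 195·491. So 1088·(-88) + 491·195 = 1.
Scaling by 80 gives the particular solution (m, n) = (-7040, 15600).
Shifting by a multiple of (491, −1088) keeps it a solution: m = -7040 + 15·491 = 325, n = 15600 − 15·1088 = -720.
Check: 1088·325 + 491·(-720) = 353600 − 353520 = 80. ✓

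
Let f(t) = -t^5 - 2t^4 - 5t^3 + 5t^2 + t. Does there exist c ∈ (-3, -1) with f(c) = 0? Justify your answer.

No such root exists.

The endpoint values f(-3) = 258 and f(-1) = 8 are both positive. Claim: f(t) > 0 for every t in (-3, -1).
Shift to the endpoint -1: with t = -1 − u (0 < u < 2), one computes f(-1 − u) = u^5 + 3u^4 + 7u^3 + 18u^2 + 21u + 8.
The nonzero coefficients here are all positive, so for u > 0 every term is positive (or zero), and the constant term 8 is strictly positive.
So f is strictly positive on (-3, -1); no root exists in the interval.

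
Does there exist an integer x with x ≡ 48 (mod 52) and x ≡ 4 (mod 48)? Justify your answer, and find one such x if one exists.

x = 100

The moduli are not coprime: gcd(52, 48) = 4. Compatibility requires 4 ∣ (4 − 48) = -44, which holds, so solutions exist.
Step through x = 48, 48 + 52, 48 + 2·52, …: the values 48, 100 reduce mod 48 to 0, 4. The value 100 hits 4.
Verify: 100 = 1·52 + 48 and 100 = 2·48 + 4. ✓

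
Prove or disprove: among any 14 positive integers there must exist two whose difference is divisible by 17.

No; for instance {85, 86, 87, 88, 89, 90, 91, 92, 93, 94, 95, 96, 97, 98} is a counterexample.

Take the 14 consecutive integers 85, 86, …, 98: their residues mod 17 are all distinct because 14 ≤ 17.
Any two of them differ by at most 13 < 17 and by at least 1, so no difference is a multiple of 17.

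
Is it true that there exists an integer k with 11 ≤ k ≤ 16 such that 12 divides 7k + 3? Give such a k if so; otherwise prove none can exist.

k = 15

Try k = 15: 7·15 + 3 = 108 = 9·12, which is divisible by 12.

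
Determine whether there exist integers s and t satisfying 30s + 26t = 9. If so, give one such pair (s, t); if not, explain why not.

There are no such integers.

Any value of 30s + 26t is a multiple of gcd(30, 26) = 2.
However 9 leaves remainder 1 on division by 2.
So the equation is unsolvable over ℤ.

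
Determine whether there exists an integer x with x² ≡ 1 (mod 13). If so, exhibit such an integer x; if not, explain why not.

x = 1

Take x = 1. Then 1² = 1, and since 0 ≤ 1 < 13 this is already reduced: 1² ≡ 1 (mod 13).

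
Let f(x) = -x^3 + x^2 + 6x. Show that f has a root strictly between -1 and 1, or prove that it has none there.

f(-1) = -4 and f(1) = 6, which have opposite signs.
Since f is a polynomial it is continuous on [-1, 1].
By the Intermediate Value Theorem, f takes the value 0 somewhere in the open interval.

Yes, f has a root in the interval.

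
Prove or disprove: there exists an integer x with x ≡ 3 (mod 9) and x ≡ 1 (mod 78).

There is no such integer.

Reduce both congruences modulo 3, which divides 9 and 78: they say x ≡ 3 (mod 3) and x ≡ 1 (mod 3).
But 3 mod 3 = 0 while 1 mod 3 = 1, a contradiction.
So no integer satisfies both congruences.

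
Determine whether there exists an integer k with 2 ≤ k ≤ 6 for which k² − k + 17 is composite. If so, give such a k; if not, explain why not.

No, no such integer k in that range exists.

The values for k = 2, 3, …, 6 are 19, 23, 29, 37, 47, and each of these is prime.
So no value in the range makes the expression composite.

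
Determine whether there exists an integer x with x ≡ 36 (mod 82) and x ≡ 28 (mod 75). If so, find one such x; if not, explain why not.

x = 2578

Since 82 and 75 share no common factor, CRT says the pair of congruences has a solution (unique mod 6150).
Any solution of the first congruence is x = 36 + 82t; substituting into the second, 82t ≡ 28 − 36 ≡ 67 (mod 75).
82 ≡ 7 (mod 75), so this reads 7t ≡ 67 (mod 75). Note 7·43 = 301 ≡ 1 (mod 75) (as 301 − 1 = 4·75), so 7⁻¹ ≡ 43.
Multiplying by 43: t ≡ 43·67 = 2881 ≡ 31 (mod 75).
Taking t = 31 gives x = 36 + 82·31 = 2578.
Check: 2578 mod 82 = 36, 2578 mod 75 = 28. ✓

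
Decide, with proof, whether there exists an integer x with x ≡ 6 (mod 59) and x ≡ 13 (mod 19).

The moduli 59 and 19 are coprime, so by the Chinese Remainder Theorem a unique solution modulo 1121 exists.
Any solution of the first congruence is x = 6 + 59t; substituting into the second, 59t ≡ 13 − 6 ≡ 7 (mod 19).
59 ≡ 2 (mod 19), so this reads 2t ≡ 7 (mod 19). To invert 2 modulo 19: 19 = 9·2 + 1, 2 = 2·1 + 0, and unwinding, 1 = 19 − 9·2. Thus 2⁻¹ ≡ -9 ≡ 10 (mod 19).
Multiplying by 10: t ≡ 10·7 = 70 ≡ 13 (mod 19).
With t = 13: x = 6 + 59·13 = 773.
Verify: 773 = 13·59 + 6 and 773 = 40·19 + 13. ✓

x = 773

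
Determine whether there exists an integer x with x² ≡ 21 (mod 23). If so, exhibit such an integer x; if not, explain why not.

23 is prime, so by Euler's criterion 21 is a square mod 23 iff 21^((23−1)/2) = 21^11 ≡ 1 (mod 23).
Squaring successively (mod 23): 21^2 = 441 ≡ 4; 21^4 ≡ 4² = 16 ≡ 16; 21^8 ≡ 16² = 256 ≡ 3.
Since 11 = 8 + 2 + 1, 21^11 ≡ 3 · 4 · 21; multiplying out mod 23: 3·4 = 12 ≡ 12, then 12·21 = 252 ≡ 22. Thus 21^11 ≡ 22 ≡ −1 (mod 23).
The value −1 means 21 is a non-residue modulo 23, so x² ≡ 21 (mod 23) is impossible.

No such integer exists.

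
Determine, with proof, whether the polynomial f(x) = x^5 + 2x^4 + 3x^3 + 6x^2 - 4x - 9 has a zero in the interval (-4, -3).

f has no root in that interval.

f(-4) = -601 and f(-3) = -105, both negative, so a sign-change argument is unavailable; we show f keeps this sign on the whole interval.
Shift to the endpoint -3: with x = -3 − u (0 < u < 1), one computes f(-3 − u) = -u^5 - 13u^4 - 69u^3 - 183u^2 - 230u - 105.
The nonzero coefficients here are all negative, so for u > 0 every term is negative (or zero), and the constant term -105 is strictly negative.
So f is strictly negative on (-4, -3); no root exists in the interval.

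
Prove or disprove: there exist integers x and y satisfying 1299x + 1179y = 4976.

No such integers exist.

gcd(1299, 1179) = 3, so every integer of the form 1299x + 1179y is a multiple of 3.
But 4976 = 3·1658 + 2, so 3 ∤ 4976.
Therefore 1299x + 1179y = 4976 has no solution in integers.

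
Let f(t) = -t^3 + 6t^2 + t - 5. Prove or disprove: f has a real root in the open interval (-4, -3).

No.

The endpoint values f(-4) = 151 and f(-3) = 73 are both positive. Claim: f(t) > 0 for every t in (-4, -3).
Shift to the endpoint -3: with t = -3 − u (0 < u < 1), one computes f(-3 − u) = u^3 + 15u^2 + 62u + 73.
All 4 nonzero coefficients of this polynomial in u are positive; hence for u > 0 the value is a sum of positive terms (the constant 73 among them).
Therefore f(t) > 0 throughout (-4, -3), and f has no zero there.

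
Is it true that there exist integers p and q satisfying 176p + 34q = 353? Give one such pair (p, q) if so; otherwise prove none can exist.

Any value of 176p + 34q is a multiple of gcd(176, 34) = 2.
But 353 = 2·176 + 1, so 2 ∤ 353.
Therefore 176p + 34q = 353 has no solution in integers.

No such integers exist.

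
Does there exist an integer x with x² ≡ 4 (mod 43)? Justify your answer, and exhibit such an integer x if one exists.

x = 2

Take x = 2. Then 2² = 4, and since 0 ≤ 4 < 43 this is already reduced: 2² ≡ 4 (mod 43).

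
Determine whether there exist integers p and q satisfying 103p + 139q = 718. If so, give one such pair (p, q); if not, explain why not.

p = 65, q = -43

103 and 139 are coprime, so 103p + 139q ranges over all of ℤ.
Run the Euclidean algorithm on 139 and 103: 139 = 1·103 + 36, 103 = 2·36 + 31, 36 = 1·31 + 5, 31 = 6·5 + 1, 5 = 5·1 + 0.
Back-substituting, 1 = 31 − 6·5 = 31 − 6·(36 − 1·31) = −6·36 + 7·31 = −6·36 + 7·(103 − 2·36) = 7·103 − 20·36 = 7·103 − 20·(139 − 1·103) = −20·139 + 27·103; that is, 103·27 + 139·(-20) = 1.
Multiplying through by 718: p = 27·718 = 19386, q = (-20)·718 = -14360 is a solution.
Subtracting 139·139 from p and adding 139·103 to q gives the tidier solution (65, -43).
Check: 103·65 + 139·(-43) = 6695 − 5977 = 718. ✓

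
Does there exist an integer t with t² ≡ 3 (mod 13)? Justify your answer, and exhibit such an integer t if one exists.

t = 4

t = 4 works: 4² = 16, and 16 − 3 = 13 = 1·13.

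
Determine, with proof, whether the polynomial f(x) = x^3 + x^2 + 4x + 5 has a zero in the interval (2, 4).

No such root exists.

Evaluate at the endpoints: f(2) = 25, f(4) = 101 — same sign (positive).
f'(x) = 3x^2 + 2x + 4 has discriminant 2² − 4·3·4 = -44 < 0, so f' has no real roots and is positive for every real x.
Hence f is strictly increasing on ℝ, and in particular on [2, 4]. A strictly monotone function with same-sign endpoint values stays positive on the whole interval, so f has no zero in (2, 4).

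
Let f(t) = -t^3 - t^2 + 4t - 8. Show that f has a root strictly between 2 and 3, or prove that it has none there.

f(2) = -12 and f(3) = -32, both negative, so a sign-change argument is unavailable; we show f keeps this sign on the whole interval.
Shift to the endpoint 2: with t = 2 + u (0 < u < 1), one computes f(2 + u) = -u^3 - 7u^2 - 12u - 12.
The nonzero coefficients here are all negative, so for u > 0 every term is negative (or zero), and the constant term -12 is strictly negative.
Therefore f(t) < 0 throughout (2, 3), and f has no zero there.

No.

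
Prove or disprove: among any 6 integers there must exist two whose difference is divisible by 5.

Yes.

There are exactly 5 possible remainders on division by 5.
With 6 integers and only 5 classes, the pigeonhole principle forces two of them, say a and b, into the same class.
Their difference a − b is then a multiple of 5.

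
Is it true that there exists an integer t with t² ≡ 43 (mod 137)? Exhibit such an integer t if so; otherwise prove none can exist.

No, no such integer exists.

137 is prime, so by Euler's criterion 43 is a square mod 137 iff 43^((137−1)/2) = 43^68 ≡ 1 (mod 137).
Squaring successively (mod 137): 43^2 = 1849 ≡ 68; 43^4 ≡ 68² = 4624 ≡ 103; 43^8 ≡ 103² = 10609 ≡ 60; 43^16 ≡ 60² = 3600 ≡ 38; 43^32 ≡ 38² = 1444 ≡ 74; 43^64 ≡ 74² = 5476 ≡ 133.
Since 68 = 64 + 4, 43^68 ≡ 133 · 103; multiplying out mod 137: 133·103 = 13699 ≡ 136. Thus 43^68 ≡ 136 ≡ −1 (mod 137).
The value −1 means 43 is a non-residue modulo 137, so t² ≡ 43 (mod 137) is impossible.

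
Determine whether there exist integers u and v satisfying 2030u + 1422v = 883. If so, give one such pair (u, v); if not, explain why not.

Any value of 2030u + 1422v is a multiple of gcd(2030, 1422) = 2.
However 883 leaves remainder 1 on division by 2.
Hence no integers u, v satisfy the equation.

There are no such integers.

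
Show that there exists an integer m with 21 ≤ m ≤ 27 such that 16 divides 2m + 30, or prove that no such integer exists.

At m = 25 we get 2·25 + 30 = 80, and 80 = 16·5.

m = 25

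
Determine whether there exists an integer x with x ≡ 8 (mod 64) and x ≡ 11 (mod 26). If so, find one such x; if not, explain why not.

There is no such integer.

Both moduli are multiples of 2 = gcd(64, 26), so any solution would satisfy x ≡ 8 and x ≡ 11 modulo 2 simultaneously.
These are incompatible: 8 − 11 = -3 is not divisible by 2.
So no integer satisfies both congruences.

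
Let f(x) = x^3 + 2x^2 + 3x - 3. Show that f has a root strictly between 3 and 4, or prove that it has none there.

f has no root in that interval.

f(3) = 51 and f(4) = 105, both positive.
f'(x) = 3x^2 + 4x + 3 has discriminant 4² − 4·3·3 = -20 < 0, so f' has no real roots and is positive for every real x.
So f is strictly increasing; between 3 and 4 its values lie between f(3) = 51 and f(4) = 105, all positive. Therefore f has no root in (3, 4).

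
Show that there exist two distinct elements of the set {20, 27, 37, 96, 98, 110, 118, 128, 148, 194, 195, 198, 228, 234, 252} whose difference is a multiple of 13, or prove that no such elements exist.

Both 20 and 98 leave remainder 7 on division by 13; their difference 78 = 6·13 is a multiple of 13.

20 and 98 are such a pair.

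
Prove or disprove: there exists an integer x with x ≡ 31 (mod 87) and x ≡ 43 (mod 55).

Since 87 and 55 share no common factor, CRT says the pair of congruences has a solution (unique mod 4785).
Any solution of the first congruence is x = 31 + 87t; substituting into the second, 87t ≡ 43 − 31 ≡ 12 (mod 55).
87 ≡ 32 (mod 55), so this reads 32t ≡ 12 (mod 55). Note 32·43 = 1376 ≡ 1 (mod 55) (as 1376 − 1 = 25·55), so 32⁻¹ ≡ 43.
Therefore t ≡ 43·12 = 516 ≡ 21 (mod 55).
With t = 21: x = 31 + 87·21 = 1858.
Verify: 1858 = 21·87 + 31 and 1858 = 33·55 + 43. ✓

x = 1858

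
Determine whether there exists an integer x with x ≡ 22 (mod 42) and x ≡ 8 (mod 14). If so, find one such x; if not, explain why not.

gcd(42, 14) = 14. A simultaneous solution exists iff 22 ≡ 8 (mod 14); here 22 mod 14 = 8 = 8 mod 14, so it does.
The smallest candidate x = 22 works directly: 22 ≡ 8 (mod 14).
Verify: 22 = 0·42 + 22 and 22 = 1·14 + 8. ✓

x = 22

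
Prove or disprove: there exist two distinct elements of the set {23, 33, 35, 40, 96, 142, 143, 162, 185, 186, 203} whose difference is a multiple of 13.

No, no such pair exists.

Residues mod 13: 23↦10, 33↦7, 35↦9, 40↦1, 96↦5, 142↦12, 143↦0, 162↦6, 185↦3, 186↦4, 203↦8.
No residue repeats among the 11 elements, so no pair has difference ≡ 0 (mod 13).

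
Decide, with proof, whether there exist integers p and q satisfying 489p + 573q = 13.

There are no such integers.

Both 489 and 573 are divisible by gcd(489, 573) = 3, hence so is any combination 489p + 573q.
However 13 leaves remainder 1 on division by 3.
So the equation is unsolvable over ℤ.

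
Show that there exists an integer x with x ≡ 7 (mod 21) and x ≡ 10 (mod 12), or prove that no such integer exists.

x = 70

Here gcd(21, 12) = 3, and both 7 and 10 leave remainder 1 mod 3, so the system is consistent.
List candidates x ≡ 7 (mod 21): 7, 28, 49, 70. Modulo 12 these are 7, 4, 1, 10; 70 gives 10 as required.
Indeed 70 ≡ 7 (mod 21) and 70 ≡ 10 (mod 12).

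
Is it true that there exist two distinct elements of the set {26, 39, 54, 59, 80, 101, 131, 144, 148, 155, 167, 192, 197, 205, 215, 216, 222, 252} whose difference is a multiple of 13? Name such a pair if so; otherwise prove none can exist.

26 and 39 are such a pair.

Reduce each element mod 13: 26↦0, 39↦0, 54↦2, 59↦7, 80↦2, 101↦10, 131↦1, 144↦1, 148↦5, 155↦12, 167↦11, 192↦10, 197↦2, 205↦10, 215↦7, 216↦8, 222↦1, 252↦5. The residue 0 repeats (at 26 and 39), and 39 − 26 = 13 = 1·13.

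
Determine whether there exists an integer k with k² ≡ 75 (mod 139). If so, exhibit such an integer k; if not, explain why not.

No, no such integer exists.

139 is prime, so by Euler's criterion 75 is a square mod 139 iff 75^((139−1)/2) = 75^69 ≡ 1 (mod 139).
Squaring successively (mod 139): 75^2 = 5625 ≡ 65; 75^4 ≡ 65² = 4225 ≡ 55; 75^8 ≡ 55² = 3025 ≡ 106; 75^16 ≡ 106² = 11236 ≡ 116; 75^32 ≡ 116² = 13456 ≡ 112; 75^64 ≡ 112² = 12544 ≡ 34.
Since 69 = 64 + 4 + 1, 75^69 ≡ 34 · 55 · 75; multiplying out mod 139: 34·55 = 1870 ≡ 63, then 63·75 = 4725 ≡ 138. Thus 75^69 ≡ 138 ≡ −1 (mod 139).
The value −1 means 75 is a non-residue modulo 139, so k² ≡ 75 (mod 139) is impossible.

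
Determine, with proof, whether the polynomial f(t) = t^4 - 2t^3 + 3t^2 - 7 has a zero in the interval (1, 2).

f(1) = -5 and f(2) = 5, which have opposite signs.
As a polynomial, f is continuous on every closed interval.
By the Intermediate Value Theorem, f takes the value 0 somewhere in the open interval.

Such a root exists.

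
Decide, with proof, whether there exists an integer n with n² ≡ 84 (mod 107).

There is no such integer.

Apply Euler's criterion with the prime 107: 84 is a quadratic residue iff 84^53 ≡ 1 (mod 107), and a non-residue iff it is ≡ −1.
Squaring successively (mod 107): 84^2 = 7056 ≡ 101; 84^4 ≡ 101² = 10201 ≡ 36; 84^8 ≡ 36² = 1296 ≡ 12; 84^16 ≡ 12² = 144 ≡ 37; 84^32 ≡ 37² = 1369 ≡ 85.
Since 53 = 32 + 16 + 4 + 1, 84^53 ≡ 85 · 37 · 36 · 84; multiplying out mod 107: 85·37 = 3145 ≡ 42, then 42·36 = 1512 ≡ 14, then 14·84 = 1176 ≡ 106. Thus 84^53 ≡ 106 ≡ −1 (mod 107).
The value −1 means 84 is a non-residue modulo 107, so n² ≡ 84 (mod 107) is impossible.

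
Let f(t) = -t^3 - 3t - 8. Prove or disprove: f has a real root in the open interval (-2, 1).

Yes, f has a root in the interval.

f(-2) = 6 and f(1) = -12, which have opposite signs.
Since f is a polynomial it is continuous on [-2, 1].
By the Intermediate Value Theorem f must vanish at some point of (-2, 1).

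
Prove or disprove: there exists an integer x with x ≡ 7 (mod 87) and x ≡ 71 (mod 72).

No, no such integer exists.

Reduce both congruences modulo 3, which divides 87 and 72: they say x ≡ 7 (mod 3) and x ≡ 71 (mod 3).
These are incompatible: 7 − 71 = -64 is not divisible by 3.
Therefore no such x exists.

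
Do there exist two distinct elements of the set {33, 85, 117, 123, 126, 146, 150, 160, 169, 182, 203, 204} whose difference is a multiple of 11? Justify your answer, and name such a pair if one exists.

The pair (117, 150) works.

Reduce each element mod 11: 33↦0, 85↦8, 117↦7, 123↦2, 126↦5, 146↦3, 150↦7, 160↦6, 169↦4, 182↦6, 203↦5, 204↦6. The residue 7 repeats (at 117 and 150), and 150 − 117 = 33 = 3·11.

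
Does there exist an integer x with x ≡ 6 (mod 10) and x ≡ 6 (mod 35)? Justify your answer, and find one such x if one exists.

The moduli are not coprime: gcd(10, 35) = 5. Compatibility requires 5 ∣ (6 − 6) = 0, which holds, so solutions exist.
In fact x = 6 itself already satisfies 6 mod 35 = 6.
Verify: 6 = 0·10 + 6 and 6 = 0·35 + 6. ✓

x = 6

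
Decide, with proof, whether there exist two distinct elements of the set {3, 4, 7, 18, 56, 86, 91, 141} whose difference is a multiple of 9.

There is no such pair.

Residues mod 9: 3↦3, 4↦4, 7↦7, 18↦0, 56↦2, 86↦5, 91↦1, 141↦6.
All 8 residues are distinct, so no two elements differ by a multiple of 9.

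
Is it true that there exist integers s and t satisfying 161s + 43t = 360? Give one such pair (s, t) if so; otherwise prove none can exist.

161 and 43 are coprime, so 161s + 43t ranges over all of ℤ.
Euclidean algorithm: 161 = 3·43 + 32, 43 = 1·32 + 11, 32 = 2·11 + 10, 11 = 1·10 + 1, 10 = 10·1 + 0.
Unwinding: 1 = 11 − 1·10 = 11 − (32 − 2·11) = −32 + 3·11 = −32 + 3·(43 − 1·32) = 3·43 − 4·32 = 3·43 − 4·(161 − 3·43) = −4·161 + 15·43, i.e. 161·(-4) + 43·15 = 1.
Times 360: 161·(-1440) + 43·5400 = 360, so (-1440, 5400) solves it.
The general solution is s = -1440 + 43k, t = 5400 − 161k; taking k = 34 gives the smaller pair s = 22, t = -74.
Check: 161·22 + 43·(-74) = 3542 − 3182 = 360. ✓

s = 22, t = -74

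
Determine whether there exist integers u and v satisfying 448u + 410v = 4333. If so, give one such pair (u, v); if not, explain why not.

No, no such integers exist.

Any value of 448u + 410v is a multiple of gcd(448, 410) = 2.
However 4333 leaves remainder 1 on division by 2.
So the equation is unsolvable over ℤ.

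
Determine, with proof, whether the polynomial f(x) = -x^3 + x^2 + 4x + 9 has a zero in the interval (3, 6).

f(3) = 3 and f(6) = -147, which have opposite signs.
Since f is a polynomial it is continuous on [3, 6].
By the Intermediate Value Theorem, f takes the value 0 somewhere in the open interval.

Such a root exists.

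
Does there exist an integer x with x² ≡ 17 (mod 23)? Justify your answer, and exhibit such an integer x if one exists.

No such integer exists.

Apply Euler's criterion with the prime 23: 17 is a quadratic residue iff 17^11 ≡ 1 (mod 23), and a non-residue iff it is ≡ −1.
Squaring successively (mod 23): 17^2 = 289 ≡ 13; 17^4 ≡ 13² = 169 ≡ 8; 17^8 ≡ 8² = 64 ≡ 18.
Since 11 = 8 + 2 + 1, 17^11 ≡ 18 · 13 · 17; multiplying out mod 23: 18·13 = 234 ≡ 4, then 4·17 = 68 ≡ 22. Thus 17^11 ≡ 22 ≡ −1 (mod 23).
The value −1 means 17 is a non-residue modulo 23, so x² ≡ 17 (mod 23) is impossible.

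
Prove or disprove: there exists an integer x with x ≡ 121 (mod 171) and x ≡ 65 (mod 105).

gcd(171, 105) = 3. If x ≡ 121 (mod 171) and x ≡ 65 (mod 105), then x ≡ 121 (mod 3) and x ≡ 65 (mod 3).
However 121 ≡ 1 and 65 ≡ 2 (mod 3), and 1 ≠ 2.
Therefore no such x exists.

No, no such integer exists.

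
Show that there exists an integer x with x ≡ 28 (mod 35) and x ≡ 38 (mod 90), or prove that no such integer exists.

The moduli are not coprime: gcd(35, 90) = 5. Compatibility requires 5 ∣ (38 − 28) = 10, which holds, so solutions exist.
Write x = 28 + 35t. Then 35t ≡ 38 − 28 ≡ 10 (mod 90); dividing through by 5 gives 7t ≡ 2 (mod 18).
Invert 7 mod 18 by the Euclidean algorithm: 18 = 2·7 + 4, 7 = 1·4 + 3, 4 = 1·3 + 1, 3 = 3·1 + 0; back-substituting, 1 = 4 − 1·3 = 4 − (7 − 1·4) = −7 + 2·4 = −7 + 2·(18 − 2·7) = 2·18 − 5·7. Hence 7·(-5) ≡ 1, so 7⁻¹ ≡ -5 ≡ 13 (mod 18).
Therefore t ≡ 13·2 = 26 ≡ 8 (mod 18).
Then x = 28 + 35·8 = 308.
Check: 308 mod 35 = 28, 308 mod 90 = 38. ✓

x = 308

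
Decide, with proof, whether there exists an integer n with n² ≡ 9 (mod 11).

n = 8

n = 8 works: 8² = 64, and 64 − 9 = 55 = 5·11.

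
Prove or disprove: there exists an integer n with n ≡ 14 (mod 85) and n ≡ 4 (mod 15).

n = 184

Here gcd(85, 15) = 5, and both 14 and 4 leave remainder 4 mod 5, so the system is consistent.
The integers ≡ 14 (mod 85) are 14, 99, 184, …; their remainders mod 15 are 14, 9, 4, so n = 184 is the first that is ≡ 4 (mod 15).
Check: 184 mod 85 = 14, 184 mod 15 = 4. ✓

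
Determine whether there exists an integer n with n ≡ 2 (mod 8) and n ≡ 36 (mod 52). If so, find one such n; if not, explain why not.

Both moduli are multiples of 4 = gcd(8, 52), so any solution would satisfy n ≡ 2 and n ≡ 36 modulo 4 simultaneously.
But 2 mod 4 = 2 while 36 mod 4 = 0, a contradiction.
Therefore no such n exists.

There is no such integer.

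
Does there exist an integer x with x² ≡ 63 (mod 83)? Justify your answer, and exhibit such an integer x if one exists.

x = 48

Take x = 48. Then 48² = 2304 = 27·83 + 63, so 48² ≡ 63 (mod 83).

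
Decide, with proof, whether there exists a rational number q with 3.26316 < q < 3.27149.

q = 49/15

Scale by 15: the interval becomes (48.94740, 49.07235), which contains the integer 49.
Hence 49/15 is a rational number with 3.26316 < 49/15 < 3.27149.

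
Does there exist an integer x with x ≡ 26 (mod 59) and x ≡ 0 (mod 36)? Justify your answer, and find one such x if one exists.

x = 144

The moduli 59 and 36 are coprime, so by the Chinese Remainder Theorem a unique solution modulo 2124 exists.
Any solution of the first congruence is x = 26 + 59t; substituting into the second, 59t ≡ 0 − 26 ≡ 10 (mod 36).
59 ≡ 23 (mod 36), so this reads 23t ≡ 10 (mod 36). Invert 23 mod 36 by the Euclidean algorithm: 36 = 1·23 + 13, 23 = 1·13 + 10, 13 = 1·10 + 3, 10 = 3·3 + 1, 3 = 3·1 + 0; back-substituting, 1 = 10 − 3·3 = 10 − 3·(13 − 1·10) = −3·13 + 4·10 = −3·13 + 4·(23 − 1·13) = 4·23 − 7·13 = 4·23 − 7·(36 − 1·23) = −7·36 + 11·23. Hence 23·11 ≡ 1, so 23⁻¹ ≡ 11 (mod 36).
Therefore t ≡ 11·10 = 110 ≡ 2 (mod 36).
Taking t = 2 gives x = 26 + 59·2 = 144.
Check: 144 mod 59 = 26, 144 mod 36 = 0. ✓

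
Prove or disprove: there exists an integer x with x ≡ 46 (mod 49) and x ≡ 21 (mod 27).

x = 291

The moduli 49 and 27 are coprime, so by the Chinese Remainder Theorem a unique solution modulo 1323 exists.
Any solution of the first congruence is x = 46 + 49t; substituting into the second, 49t ≡ 21 − 46 ≡ 2 (mod 27).
49 ≡ 22 (mod 27), so this reads 22t ≡ 2 (mod 27). Note 22·16 = 352 ≡ 1 (mod 27) (as 352 − 1 = 13·27), so 22⁻¹ ≡ 16.
Multiplying by 16: t ≡ 16·2 = 32 ≡ 5 (mod 27).
Taking t = 5 gives x = 46 + 49·5 = 291.
Indeed 291 ≡ 46 (mod 49) and 291 ≡ 21 (mod 27).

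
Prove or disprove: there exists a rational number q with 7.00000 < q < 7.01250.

q = 568/81

Scale by 81: the interval becomes (567.00000, 568.01250), which contains the integer 568.
Hence 568/81 is a rational number with 7.00000 < 568/81 < 7.01250.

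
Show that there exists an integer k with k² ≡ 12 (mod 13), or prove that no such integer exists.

k = 5

k = 5 works: 5² = 25, and 25 − 12 = 13 = 1·13.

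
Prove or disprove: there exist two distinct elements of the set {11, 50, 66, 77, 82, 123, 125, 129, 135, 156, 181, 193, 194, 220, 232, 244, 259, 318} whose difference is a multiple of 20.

Two integers differ by a multiple of 20 exactly when they have the same residue mod 20. The residues are 11↦11, 50↦10, 66↦6, 77↦17, 82↦2, 123↦3, 125↦5, 129↦9, 135↦15, 156↦16, 181↦1, 193↦13, 194↦14, 220↦0, 232↦12, 244↦4, 259↦19, 318↦18.
These 18 residues are pairwise different, hence no difference of two elements is divisible by 20.

No, no such pair exists.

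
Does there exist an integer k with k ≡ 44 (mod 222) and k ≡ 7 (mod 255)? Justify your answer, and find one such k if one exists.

Both moduli are multiples of 3 = gcd(222, 255), so any solution would satisfy k ≡ 44 and k ≡ 7 modulo 3 simultaneously.
These are incompatible: 44 − 7 = 37 is not divisible by 3.
So no integer satisfies both congruences.

No, no such integer exists.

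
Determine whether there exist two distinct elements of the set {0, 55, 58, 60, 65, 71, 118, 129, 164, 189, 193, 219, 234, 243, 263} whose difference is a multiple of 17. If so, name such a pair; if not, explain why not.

No, no such pair exists.

Reduce each element modulo 17: 0↦0, 55↦4, 58↦7, 60↦9, 65↦14, 71↦3, 118↦16, 129↦10, 164↦11, 189↦2, 193↦6, 219↦15, 234↦13, 243↦5, 263↦8.
These 15 residues are pairwise different, hence no difference of two elements is divisible by 17.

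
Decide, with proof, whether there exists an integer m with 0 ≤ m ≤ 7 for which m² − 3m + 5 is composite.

m = 7

At m = 7: 7² − 3·7 + 5 = 33 = 3·11, which is composite.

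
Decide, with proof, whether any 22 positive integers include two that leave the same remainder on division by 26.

No, the set {45, 46, 47, 48, 49, 50, 51, 52, 53, 54, 55, 56, 57, 58, 59, 60, 61, 62, 63, 64, 65, 66} is a counterexample.

Consider the 22 integers 45, 46, …, 66. They lie in distinct residue classes modulo 26, since 22 ≤ 26.
So no two of them leave the same remainder on division by 26; the claim fails for this set.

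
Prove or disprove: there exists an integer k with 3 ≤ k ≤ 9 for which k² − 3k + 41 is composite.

k = 8

At k = 8: 8² − 3·8 + 41 = 81 = 3·27, which is composite.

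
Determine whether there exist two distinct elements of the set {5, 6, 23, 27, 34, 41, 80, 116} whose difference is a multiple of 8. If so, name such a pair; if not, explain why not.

No, no such pair exists.

Residues mod 8: 5↦5, 6↦6, 23↦7, 27↦3, 34↦2, 41↦1, 80↦0, 116↦4.
All 8 residues are distinct, so no two elements differ by a multiple of 8.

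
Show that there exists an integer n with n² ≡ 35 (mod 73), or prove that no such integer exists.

n = 20 works: 20² = 400, and 400 − 35 = 365 = 5·73.

n = 20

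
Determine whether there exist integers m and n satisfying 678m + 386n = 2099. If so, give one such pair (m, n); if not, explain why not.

No such integers exist.

Both 678 and 386 are divisible by gcd(678, 386) = 2, hence so is any combination 678m + 386n.
But 2099 = 2·1049 + 1, so 2 ∤ 2099.
Hence no integers m, n satisfy the equation.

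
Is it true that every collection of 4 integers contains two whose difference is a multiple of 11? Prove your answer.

No; for instance {6, 7, 8, 9} is a counterexample.

Take the 4 consecutive integers 6, 7, 8, 9: their residues mod 11 are all distinct because 4 ≤ 11.
No two share a residue, so no pair has difference divisible by 11; the claim fails for this set.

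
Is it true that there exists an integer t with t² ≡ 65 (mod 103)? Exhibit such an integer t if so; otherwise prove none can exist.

Apply Euler's criterion with the prime 103: 65 is a quadratic residue iff 65^51 ≡ 1 (mod 103), and a non-residue iff it is ≡ −1.
Repeated squaring mod 103: 65^2 = 4225 ≡ 2; 65^4 ≡ 2² = 4 ≡ 4; 65^8 ≡ 4² = 16 ≡ 16; 65^16 ≡ 16² = 256 ≡ 50; 65^32 ≡ 50² = 2500 ≡ 28.
Since 51 = 32 + 16 + 2 + 1, 65^51 ≡ 28 · 50 · 2 · 65; multiplying out mod 103: 28·50 = 1400 ≡ 61, then 61·2 = 122 ≡ 19, then 19·65 = 1235 ≡ 102. Thus 65^51 ≡ 102 ≡ −1 (mod 103).
By Euler's criterion 65 is a quadratic non-residue mod 103: no t satisfies t² ≡ 65 (mod 103).

There is no such integer.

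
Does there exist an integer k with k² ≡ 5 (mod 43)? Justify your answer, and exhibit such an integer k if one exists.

43 is prime, so by Euler's criterion 5 is a square mod 43 iff 5^((43−1)/2) = 5^21 ≡ 1 (mod 43).
Squaring successively (mod 43): 5^2 = 25 ≡ 25; 5^4 ≡ 25² = 625 ≡ 23; 5^8 ≡ 23² = 529 ≡ 13; 5^16 ≡ 13² = 169 ≡ 40.
Since 21 = 16 + 4 + 1, 5^21 ≡ 40 · 23 · 5; multiplying out mod 43: 40·23 = 920 ≡ 17, then 17·5 = 85 ≡ 42. Thus 5^21 ≡ 42 ≡ −1 (mod 43).
The value −1 means 5 is a non-residue modulo 43, so k² ≡ 5 (mod 43) is impossible.

No, no such integer exists.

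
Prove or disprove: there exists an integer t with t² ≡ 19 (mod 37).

There is no such integer.

37 is prime, so by Euler's criterion 19 is a square mod 37 iff 19^((37−1)/2) = 19^18 ≡ 1 (mod 37).
Squaring successively (mod 37): 19^2 = 361 ≡ 28; 19^4 ≡ 28² = 784 ≡ 7; 19^8 ≡ 7² = 49 ≡ 12; 19^16 ≡ 12² = 144 ≡ 33.
Since 18 = 16 + 2, 19^18 ≡ 33 · 28; multiplying out mod 37: 33·28 = 924 ≡ 36. Thus 19^18 ≡ 36 ≡ −1 (mod 37).
By Euler's criterion 19 is a quadratic non-residue mod 37: no t satisfies t² ≡ 19 (mod 37).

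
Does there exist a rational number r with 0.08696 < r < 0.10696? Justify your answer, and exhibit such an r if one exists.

r = 1/10

Multiplying by 10: 10·0.08696 = 0.86960 and 10·0.10696 = 1.06960, so the integer 1 lies strictly between them.
Dividing back, 0.08696 < 1/10 < 0.10696, and 1/10 is rational.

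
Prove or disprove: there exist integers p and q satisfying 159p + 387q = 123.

Every value of 159p + 387q is a multiple of gcd(159, 387) = 3; since 3 ∣ 123, solutions exist.
Dividing through by 3 reduces the equation to 53p + 129q = 41.
Euclidean algorithm: 129 = 2·53 + 23, 53 = 2·23 + 7, 23 = 3·7 + 2, 7 = 3·2 + 1, 2 = 2·1 + 0.
Unwinding: 1 = 7 − 3·2 = 7 − 3·(23 − 3·7) = −3·23 + 10·7 = −3·23 + 10·(53 − 2·23) = 10·53 − 23·23 = 10·53 − 23·(129 − 2·53) = −23·129 + 56·53, i.e. 53·56 + 129·(-23) = 1.
Times 41: 53·2296 + 129·(-943) = 41, so (2296, -943) solves it.
The general solution is p = 2296 + 129k, q = -943 − 53k; taking k = -17 gives the smaller pair p = 103, q = -42.
Check: 159·103 + 387·(-42) = 16377 − 16254 = 123. ✓

p = 103, q = -42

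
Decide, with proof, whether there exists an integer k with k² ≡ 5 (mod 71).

Take k = 54. Then 54² = 2916 = 41·71 + 5, so 54² ≡ 5 (mod 71).

k = 54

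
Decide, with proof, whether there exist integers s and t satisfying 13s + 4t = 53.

s = 1, t = 10

Since gcd(13, 4) = 1, every integer is an integer combination of 13 and 4.
Euclidean algorithm: 13 = 3·4 + 1, 4 = 4·1 + 0.
Unwinding: 1 = 13 − 3·4, i.e. 13·1 + 4·(-3) = 1.
Multiplying through by 53: s = 1·53 = 53, t = (-3)·53 = -159 is a solution.
Subtracting 13·4 from s and adding 13·13 to t gives the tidier solution (1, 10).
Check: 13·1 + 4·10 = 13 + 40 = 53. ✓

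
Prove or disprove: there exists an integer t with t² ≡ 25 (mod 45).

Take t = 5. Then 5² = 25, and since 0 ≤ 25 < 45 this is already reduced: 5² ≡ 25 (mod 45).

t = 5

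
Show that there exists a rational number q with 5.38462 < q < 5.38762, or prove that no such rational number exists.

q = 167/31

Scale by 31: the interval becomes (166.92322, 167.01622), which contains the integer 167.
Dividing back, 5.38462 < 167/31 < 5.38762, and 167/31 is rational.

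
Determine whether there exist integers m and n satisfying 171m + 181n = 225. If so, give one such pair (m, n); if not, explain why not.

171 and 181 are coprime, so 171m + 181n ranges over all of ℤ.
Euclidean algorithm: 181 = 1·171 + 10, 171 = 17·10 + 1, 10 = 10·1 + 0.
Working back up the chain: 1 = 171 − 17·10 = 171 − 17·(181 − 1·171) = −17·181 + 18·171. So 171·18 + 181·(-17) = 1.
Multiplying through by 225: m = 18·225 = 4050, n = (-17)·225 = -3825 is a solution.
Subtracting 22·181 from m and adding 22·171 to n gives the tidier solution (68, -63).
Indeed 171·68 + 181·(-63) = 11628 − 11403 = 225.

m = 68, n = -63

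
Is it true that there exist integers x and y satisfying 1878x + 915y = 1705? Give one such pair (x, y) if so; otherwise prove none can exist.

There are no such integers.

gcd(1878, 915) = 3, so every integer of the form 1878x + 915y is a multiple of 3.
But 1705 is not a multiple of 3 (it leaves remainder 1).
So the equation is unsolvable over ℤ.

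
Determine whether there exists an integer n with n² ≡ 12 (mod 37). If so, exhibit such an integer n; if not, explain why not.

n = 30

Take n = 30. Then 30² = 900 = 24·37 + 12, so 30² ≡ 12 (mod 37).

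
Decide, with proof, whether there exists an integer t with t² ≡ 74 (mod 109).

t = 40 works: 40² = 1600, and 1600 − 74 = 1526 = 14·109.

t = 40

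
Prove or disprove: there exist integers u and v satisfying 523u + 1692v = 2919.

Since gcd(523, 1692) = 1, every integer is an integer combination of 523 and 1692.
Euclidean algorithm: 1692 = 3·523 + 123, 523 = 4·123 + 31, 123 = 3·31 + 30, 31 = 1·30 + 1, 30 = 30·1 + 0.
Working back up the chain: 1 = 31 − 1·30 = 31 − (123 − 3·31) = −123 + 4·31 = −123 + 4·(523 − 4·123) = 4·523 − 17·123 = 4·523 − 17·(1692 − 3·523) = −17·1692 + 55·523. So 523·55 + 1692·(-17) = 1.
Scaling by 2919 gives the particular solution (u, v) = (160545, -49623).
Shifting by a multiple of (1692, −523) keeps it a solution: u = 160545 − 94·1692 = 1497, v = -49623 + 94·523 = -461.
Check: 523·1497 + 1692·(-461) = 782931 − 780012 = 2919. ✓

u = 1497, v = -461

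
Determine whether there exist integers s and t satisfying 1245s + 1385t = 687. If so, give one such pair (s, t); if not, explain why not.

No, no such integers exist.

gcd(1245, 1385) = 5, so every integer of the form 1245s + 1385t is a multiple of 5.
But 687 = 5·137 + 2, so 5 ∤ 687.
So the equation is unsolvable over ℤ.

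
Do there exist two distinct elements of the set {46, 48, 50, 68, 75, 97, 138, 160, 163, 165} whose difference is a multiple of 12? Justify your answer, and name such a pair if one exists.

Two integers differ by a multiple of 12 exactly when they have the same residue mod 12. The residues are 46↦10, 48↦0, 50↦2, 68↦8, 75↦3, 97↦1, 138↦6, 160↦4, 163↦7, 165↦9.
These 10 residues are pairwise different, hence no difference of two elements is divisible by 12.

No such pair exists.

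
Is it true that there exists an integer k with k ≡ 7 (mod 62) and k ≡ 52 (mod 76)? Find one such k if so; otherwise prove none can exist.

Reduce both congruences modulo 2, which divides 62 and 76: they say k ≡ 7 (mod 2) and k ≡ 52 (mod 2).
These are incompatible: 7 − 52 = -45 is not divisible by 2.
Therefore no such k exists.

There is no such integer.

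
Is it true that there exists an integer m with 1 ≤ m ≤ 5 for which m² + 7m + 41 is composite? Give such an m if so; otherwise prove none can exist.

At m = 1: 1² + 7·1 + 41 = 49 = 7·7, which is composite.

m = 1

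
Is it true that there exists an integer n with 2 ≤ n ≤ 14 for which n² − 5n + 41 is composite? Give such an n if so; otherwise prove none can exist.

At n = 2: 2² − 5·2 + 41 = 35 = 5·7, which is composite.

n = 2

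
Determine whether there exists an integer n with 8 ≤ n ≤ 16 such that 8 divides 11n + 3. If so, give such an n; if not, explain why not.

n = 15 works, since 11·15 + 3 = 168 = 21·8.

n = 15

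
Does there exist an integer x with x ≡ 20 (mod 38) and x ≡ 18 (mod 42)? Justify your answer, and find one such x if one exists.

The moduli are not coprime: gcd(38, 42) = 2. Compatibility requires 2 ∣ (18 − 20) = -2, which holds, so solutions exist.
Write x = 20 + 38t. Then 38t ≡ 18 − 20 ≡ 40 (mod 42); dividing through by 2 gives 19t ≡ 20 (mod 21).
To invert 19 modulo 21: 21 = 1·19 + 2, 19 = 9·2 + 1, 2 = 2·1 + 0, and unwinding, 1 = 19 − 9·2 = 19 − 9·(21 − 1·19) = −9·21 + 10·19. Thus 19⁻¹ ≡ 10 (mod 21).
Therefore t ≡ 10·20 = 200 ≡ 11 (mod 21).
Then x = 20 + 38·11 = 438.
Check: 438 mod 38 = 20, 438 mod 42 = 18. ✓

x = 438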